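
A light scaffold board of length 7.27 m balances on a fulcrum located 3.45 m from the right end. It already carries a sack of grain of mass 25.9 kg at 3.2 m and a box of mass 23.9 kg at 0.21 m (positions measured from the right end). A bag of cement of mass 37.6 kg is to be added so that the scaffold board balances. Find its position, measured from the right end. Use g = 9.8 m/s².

x ≈ 5.68 m from the right end

Take moments about the fulcrum (at 3.45 m from the right end).
Sack of grain: 25.9 × 9.8 = 253.8 N down at 3.2 m → arm 0.25 m, τ = 253.8 × 0.25 = 63.45 N·m clockwise.
Box: 23.9 × 9.8 = 234.2 N down at 0.21 m → arm 3.24 m, τ = 234.2 × 3.24 = 758.8 N·m clockwise.
Net moment of existing loads = 822.2 N·m clockwise.
The bag of cement weighs 37.6 × 9.8 = 368.5 N and must supply an equal counterclockwise moment, so its lever arm about the fulcrum is 822.2 / 368.5 = 2.23 m.
That puts it at 3.45 + 2.23 = 5.68 m from the right end.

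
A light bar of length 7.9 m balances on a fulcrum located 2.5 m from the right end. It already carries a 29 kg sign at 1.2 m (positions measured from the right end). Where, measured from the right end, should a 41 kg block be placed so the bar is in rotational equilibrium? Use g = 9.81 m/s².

x ≈ 3.42 m from the right end

Taking torques about the fulcrum (at 2.5 m from the right end):
Sign: 29 × 9.81 = 284.5 N down at 1.2 m → arm 1.3 m, τ = 284.5 × 1.3 = 369.9 N·m clockwise.
Net moment of existing loads = 369.9 N·m clockwise.
The block weighs 41 × 9.81 = 402.2 N and must supply an equal counterclockwise moment, so its lever arm about the fulcrum is 369.9 / 402.2 = 0.92 m.
That puts it at 2.5 + 0.92 = 3.42 m from the right end.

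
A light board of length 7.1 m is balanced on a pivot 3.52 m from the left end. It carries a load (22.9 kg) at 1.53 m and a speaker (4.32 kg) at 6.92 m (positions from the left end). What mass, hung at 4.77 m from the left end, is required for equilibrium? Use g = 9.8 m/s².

m ≈ 24.7 kg

Choose the pivot (at 3.52 m from the left end) as the axis so the support reaction has zero arm there.
Load: 22.9 × 9.8 = 224.4 N down at 1.53 m → arm 1.99 m, τ = 224.4 × 1.99 = 446.6 N·m counterclockwise.
Speaker: 4.32 × 9.8 = 42.34 N down at 6.92 m → arm 3.4 m, τ = 42.34 × 3.4 = 144 N·m clockwise.
Net moment of known loads = 302.6 N·m counterclockwise.
An unknown mass m at 4.77 m has arm 1.25 m; its moment is m·g·1.25 clockwise.
Balancing moments: m × 9.8 × 1.25 = 302.6, giving m = 302.6 / (9.8 × 1.25) = 24.7 kg.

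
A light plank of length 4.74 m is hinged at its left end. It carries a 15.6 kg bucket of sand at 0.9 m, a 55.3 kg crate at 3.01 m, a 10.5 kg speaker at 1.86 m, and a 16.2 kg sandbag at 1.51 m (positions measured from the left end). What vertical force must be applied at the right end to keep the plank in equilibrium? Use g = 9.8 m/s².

F ≈ 464 N

Take moments about the left end.
Bucket of sand: 15.6 × 9.8 = 152.9 N down at 0.9 m → arm 0.9 m, τ = 152.9 × 0.9 = 137.6 N·m clockwise.
Crate: 55.3 × 9.8 = 541.9 N down at 3.01 m → arm 3.01 m, τ = 541.9 × 3.01 = 1631 N·m clockwise.
Speaker: 10.5 × 9.8 = 102.9 N down at 1.86 m → arm 1.86 m, τ = 102.9 × 1.86 = 191.4 N·m clockwise.
Sandbag: 16.2 × 9.8 = 158.8 N down at 1.51 m → arm 1.51 m, τ = 158.8 × 1.51 = 239.8 N·m clockwise.
Net moment of the loads = 2200 N·m clockwise.
The upward force F acts at the right end, arm 4.74 m, giving F × 4.74 counterclockwise.
Setting net torque to zero: F × 4.74 = 2200 → F = 2200 / 4.74 = 464 N.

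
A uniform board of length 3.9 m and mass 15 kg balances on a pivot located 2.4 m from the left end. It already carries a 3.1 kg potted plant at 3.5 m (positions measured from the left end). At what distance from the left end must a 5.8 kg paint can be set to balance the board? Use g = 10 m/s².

x ≈ 2.98 m from the left end

Taking torques about the pivot (at 2.4 m from the left end):
Beam weight: 15 × 10 = 150 N down at 1.95 m → arm 0.45 m, τ = 150 × 0.45 = 67.5 N·m counterclockwise.
Potted plant: 3.1 × 10 = 31 N down at 3.5 m → arm 1.1 m, τ = 31 × 1.1 = 34.1 N·m clockwise.
Net moment of existing loads = 33.4 N·m counterclockwise.
The paint can weighs 5.8 × 10 = 58 N and must supply an equal clockwise moment, so its lever arm about the pivot is 33.4 / 58 = 0.576 m.
That puts it at 2.4 + 0.576 = 2.98 m from the left end.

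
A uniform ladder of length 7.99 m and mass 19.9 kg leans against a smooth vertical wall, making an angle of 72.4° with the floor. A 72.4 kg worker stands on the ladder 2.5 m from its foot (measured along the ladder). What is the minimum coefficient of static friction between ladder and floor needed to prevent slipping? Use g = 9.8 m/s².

μ_min ≈ 0.112

Taking torques about the foot of the ladder:
Ladder weight 19.9×9.8 = 195 N acts at 3.995 m along the ladder; its horizontal arm is 3.995·cos72.4° = 1.208 m → τ = 235.6 N·m clockwise.
Worker: 72.4×9.8 = 709.5 N at 2.5 m → arm 0.7559 m → τ = 536.3 N·m clockwise.
Wall normal N acts horizontally at the top; its moment arm is the height L sinθ = 7.99·sin72.4° = 7.616 m, counterclockwise.
Στ = 0 ⇒ N × 7.616 = 771.9 ⇒ N = 101.4 N.
ΣFx = 0 ⇒ f = N_wall = 101.4 N. ΣFy = 0 ⇒ N_floor = 904.5 N.
μ_min = f / N_floor = 101.4 / 904.5 = 0.112.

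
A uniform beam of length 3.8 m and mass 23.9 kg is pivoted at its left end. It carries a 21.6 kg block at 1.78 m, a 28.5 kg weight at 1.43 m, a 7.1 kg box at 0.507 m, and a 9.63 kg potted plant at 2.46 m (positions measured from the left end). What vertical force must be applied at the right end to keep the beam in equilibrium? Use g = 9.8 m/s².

Taking torques about the left end:
Beam weight: 23.9 × 9.8 = 234.2 N down at 1.9 m → arm 1.9 m, τ = 234.2 × 1.9 = 445 N·m clockwise.
Block: 21.6 × 9.8 = 211.7 N down at 1.78 m → arm 1.78 m, τ = 211.7 × 1.78 = 376.8 N·m clockwise.
Weight: 28.5 × 9.8 = 279.3 N down at 1.43 m → arm 1.43 m, τ = 279.3 × 1.43 = 399.4 N·m clockwise.
Box: 7.1 × 9.8 = 69.58 N down at 0.507 m → arm 0.507 m, τ = 69.58 × 0.507 = 35.28 N·m clockwise.
Potted plant: 9.63 × 9.8 = 94.37 N down at 2.46 m → arm 2.46 m, τ = 94.37 × 2.46 = 232.2 N·m clockwise.
Net moment of the loads = 1489 N·m clockwise.
The upward force F acts at the right end, arm 3.8 m, giving F × 3.8 counterclockwise.
Balancing moments: F × 3.8 = 1489, giving F = 1489 / 3.8 = 392 N.

F ≈ 392 N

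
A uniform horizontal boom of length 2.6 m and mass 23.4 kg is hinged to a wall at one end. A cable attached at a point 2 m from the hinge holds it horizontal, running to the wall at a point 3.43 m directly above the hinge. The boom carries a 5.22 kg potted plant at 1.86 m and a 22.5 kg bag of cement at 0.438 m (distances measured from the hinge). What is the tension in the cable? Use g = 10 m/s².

T ≈ 289 N

Taking torques about the hinge:
Beam weight: 23.4 × 10 = 234 N down at 1.3 m → arm 1.3 m, τ = 234 × 1.3 = 304.2 N·m clockwise.
Potted plant: 5.22 × 10 = 52.2 N down at 1.86 m → arm 1.86 m, τ = 52.2 × 1.86 = 97.09 N·m clockwise.
Bag of cement: 22.5 × 10 = 225 N down at 0.438 m → arm 0.438 m, τ = 225 × 0.438 = 98.55 N·m clockwise.
Total clockwise load moment = 499.8 N·m.
The cable tension T acts at 2 m; only its component perpendicular to the boom, T sinθ, produces torque. sinθ = h/√(h²+d²) = 3.43/√(3.43²+2²) = 0.8639.
Setting net torque to zero: T × 2 × 0.8639 = 499.8 → T = 499.8 / 1.728 = 289 N.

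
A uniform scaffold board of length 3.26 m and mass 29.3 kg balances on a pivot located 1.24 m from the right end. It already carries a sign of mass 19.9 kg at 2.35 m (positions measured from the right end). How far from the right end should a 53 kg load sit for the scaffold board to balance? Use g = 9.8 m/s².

x ≈ 0.608 m from the right end

Take moments about the pivot (at 1.24 m from the right end).
Beam weight: 29.3 × 9.8 = 287.1 N down at 1.63 m → arm 0.39 m, τ = 287.1 × 0.39 = 112 N·m counterclockwise.
Sign: 19.9 × 9.8 = 195 N down at 2.35 m → arm 1.11 m, τ = 195 × 1.11 = 216.5 N·m counterclockwise.
Net moment of existing loads = 328.5 N·m counterclockwise.
The load weighs 53 × 9.8 = 519.4 N and must supply an equal clockwise moment, so its lever arm about the pivot is 328.5 / 519.4 = 0.632 m.
That puts it at 1.24 − 0.632 = 0.608 m from the right end.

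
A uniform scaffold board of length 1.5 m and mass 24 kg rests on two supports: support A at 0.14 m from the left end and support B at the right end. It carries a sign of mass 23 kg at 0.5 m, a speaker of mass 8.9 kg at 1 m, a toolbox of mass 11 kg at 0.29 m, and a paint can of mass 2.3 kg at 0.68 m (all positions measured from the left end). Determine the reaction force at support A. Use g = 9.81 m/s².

R_A ≈ 437 N

About support B:
Beam weight: 24 × 9.81 = 235.4 N down at 0.75 m → arm 0.75 m, τ = 235.4 × 0.75 = 176.6 N·m counterclockwise.
Sign: 23 × 9.81 = 225.6 N down at 0.5 m → arm 1 m, τ = 225.6 × 1 = 225.6 N·m counterclockwise.
Speaker: 8.9 × 9.81 = 87.31 N down at 1 m → arm 0.5 m, τ = 87.31 × 0.5 = 43.66 N·m counterclockwise.
Toolbox: 11 × 9.81 = 107.9 N down at 0.29 m → arm 1.21 m, τ = 107.9 × 1.21 = 130.6 N·m counterclockwise.
Paint can: 2.3 × 9.81 = 22.56 N down at 0.68 m → arm 0.82 m, τ = 22.56 × 0.82 = 18.5 N·m counterclockwise.
Net load moment about support B = 595 N·m counterclockwise.
Reaction R at support A is upward at 0.14 m, arm 1.36 m → moment R × 1.36 clockwise.
Στ = 0 ⇒ R × 1.36 = 595 ⇒ R = 437 N.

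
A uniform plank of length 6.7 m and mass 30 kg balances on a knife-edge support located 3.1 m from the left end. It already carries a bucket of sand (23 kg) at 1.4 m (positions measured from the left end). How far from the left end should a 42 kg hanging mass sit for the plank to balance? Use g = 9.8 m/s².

Taking torques about the knife-edge support (at 3.1 m from the left end):
Beam weight: 30 × 9.8 = 294 N down at 3.35 m → arm 0.25 m, τ = 294 × 0.25 = 73.5 N·m clockwise.
Bucket of sand: 23 × 9.8 = 225.4 N down at 1.4 m → arm 1.7 m, τ = 225.4 × 1.7 = 383.2 N·m counterclockwise.
Net moment of existing loads = 309.7 N·m counterclockwise.
The hanging mass weighs 42 × 9.8 = 411.6 N and must supply an equal clockwise moment, so its lever arm about the knife-edge support is 309.7 / 411.6 = 0.752 m.
That puts it at 3.1 + 0.752 = 3.85 m from the left end.

x ≈ 3.85 m from the left end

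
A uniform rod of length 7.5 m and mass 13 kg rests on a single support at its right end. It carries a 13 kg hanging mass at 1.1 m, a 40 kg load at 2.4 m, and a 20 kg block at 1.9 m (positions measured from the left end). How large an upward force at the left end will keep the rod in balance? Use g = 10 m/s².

F ≈ 597 N

Take moments about the right end.
Beam weight: 13 × 10 = 130 N down at 3.75 m → arm 3.75 m, τ = 130 × 3.75 = 487.5 N·m counterclockwise.
Hanging mass: 13 × 10 = 130 N down at 1.1 m → arm 6.4 m, τ = 130 × 6.4 = 832 N·m counterclockwise.
Load: 40 × 10 = 400 N down at 2.4 m → arm 5.1 m, τ = 400 × 5.1 = 2040 N·m counterclockwise.
Block: 20 × 10 = 200 N down at 1.9 m → arm 5.6 m, τ = 200 × 5.6 = 1120 N·m counterclockwise.
Net moment of the loads = 4480 N·m counterclockwise.
The upward force F acts at the left end, arm 7.5 m, giving F × 7.5 clockwise.
Στ = 0 ⇒ F × 7.5 = 4480 ⇒ F = 4480 / 7.5 = 597 N.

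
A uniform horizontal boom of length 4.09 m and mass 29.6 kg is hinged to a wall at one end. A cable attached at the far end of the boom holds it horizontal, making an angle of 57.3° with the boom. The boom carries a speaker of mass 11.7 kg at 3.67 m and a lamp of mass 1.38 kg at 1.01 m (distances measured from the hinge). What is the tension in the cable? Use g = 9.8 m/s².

Taking torques about the hinge:
Beam weight: 29.6 × 9.8 = 290.1 N down at 2.045 m → arm 2.045 m, τ = 290.1 × 2.045 = 593.3 N·m clockwise.
Speaker: 11.7 × 9.8 = 114.7 N down at 3.67 m → arm 3.67 m, τ = 114.7 × 3.67 = 420.9 N·m clockwise.
Lamp: 1.38 × 9.8 = 13.52 N down at 1.01 m → arm 1.01 m, τ = 13.52 × 1.01 = 13.66 N·m clockwise.
Total clockwise load moment = 1028 N·m.
The cable tension T acts at 4.09 m; only its component perpendicular to the boom, T sinθ, produces torque. sin 57.3° = 0.8415.
For rotational equilibrium, T × 4.09 × 0.8415 = 1028, so T = 1028 / 3.442 = 299 N.

T ≈ 299 N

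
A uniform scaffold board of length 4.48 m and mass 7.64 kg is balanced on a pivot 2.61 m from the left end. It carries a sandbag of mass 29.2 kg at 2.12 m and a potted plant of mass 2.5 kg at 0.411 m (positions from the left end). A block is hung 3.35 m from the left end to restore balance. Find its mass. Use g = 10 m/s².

m ≈ 30.6 kg

About the pivot (at 2.61 m from the left end):
Beam weight: 7.64 × 10 = 76.4 N down at 2.24 m → arm 0.37 m, τ = 76.4 × 0.37 = 28.27 N·m counterclockwise.
Sandbag: 29.2 × 10 = 292 N down at 2.12 m → arm 0.49 m, τ = 292 × 0.49 = 143.1 N·m counterclockwise.
Potted plant: 2.5 × 10 = 25 N down at 0.411 m → arm 2.199 m, τ = 25 × 2.199 = 54.97 N·m counterclockwise.
Net moment of known loads = 226.3 N·m counterclockwise.
An unknown mass m at 3.35 m has arm 0.74 m; its moment is m·g·0.74 clockwise.
Balancing moments: m × 10 × 0.74 = 226.3, giving m = 226.3 / (10 × 0.74) = 30.6 kg.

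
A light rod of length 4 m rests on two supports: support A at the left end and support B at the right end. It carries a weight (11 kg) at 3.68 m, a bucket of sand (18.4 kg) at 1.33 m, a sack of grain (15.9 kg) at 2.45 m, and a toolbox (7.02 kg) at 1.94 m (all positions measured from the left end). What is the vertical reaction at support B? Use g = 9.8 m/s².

About support A:
Weight: 11 × 9.8 = 107.8 N down at 3.68 m → arm 3.68 m, τ = 107.8 × 3.68 = 396.7 N·m clockwise.
Bucket of sand: 18.4 × 9.8 = 180.3 N down at 1.33 m → arm 1.33 m, τ = 180.3 × 1.33 = 239.8 N·m clockwise.
Sack of grain: 15.9 × 9.8 = 155.8 N down at 2.45 m → arm 2.45 m, τ = 155.8 × 2.45 = 381.7 N·m clockwise.
Toolbox: 7.02 × 9.8 = 68.8 N down at 1.94 m → arm 1.94 m, τ = 68.8 × 1.94 = 133.5 N·m clockwise.
Net load moment about support A = 1152 N·m clockwise.
Reaction R at support B is upward at 4 m, arm 4 m → moment R × 4 counterclockwise.
For rotational equilibrium, R × 4 = 1152, so R = 288 N.

R_B ≈ 288 N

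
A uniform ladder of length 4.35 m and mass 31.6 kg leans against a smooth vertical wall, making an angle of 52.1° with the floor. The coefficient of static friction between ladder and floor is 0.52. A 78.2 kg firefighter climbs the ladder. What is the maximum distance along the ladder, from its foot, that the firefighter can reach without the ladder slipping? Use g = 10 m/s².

d ≈ 3.2 m

Choose the foot of the ladder as the axis so the floor normal and friction both act there and drop out.
Ladder weight 31.6×10 = 316 N acts at 2.175 m along the ladder; its horizontal arm is 2.175·cos52.1° = 1.336 m → τ = 422.2 N·m clockwise.
Firefighter weight 78.2×10 = 782 N at distance d → arm d·cos52.1° → τ = 782·d·0.6143 clockwise.
Wall normal N at the top has arm L sinθ = 3.433 m counterclockwise, so Στ = 0 gives N·3.433 = 422.2 + 480.4·d.
ΣFy = 0 ⇒ N_floor = 1098 N, so the maximum friction is μ_s·N_floor = 0.52×1098 = 571 N. ΣFx = 0 ⇒ N_wall = f, so at the slipping point N = 571 N.
Substituting: 571×3.433 = 422.2 + 480.4·d ⇒ d = (1960 − 422.2) / 480.4 = 3.2 m.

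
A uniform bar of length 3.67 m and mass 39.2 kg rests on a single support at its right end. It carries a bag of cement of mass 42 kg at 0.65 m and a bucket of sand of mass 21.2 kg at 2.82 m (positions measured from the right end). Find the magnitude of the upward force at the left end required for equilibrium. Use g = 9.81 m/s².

F ≈ 425 N

About the right end:
Beam weight: 39.2 × 9.81 = 384.6 N down at 1.835 m → arm 1.835 m, τ = 384.6 × 1.835 = 705.7 N·m counterclockwise.
Bag of cement: 42 × 9.81 = 412 N down at 0.65 m → arm 0.65 m, τ = 412 × 0.65 = 267.8 N·m counterclockwise.
Bucket of sand: 21.2 × 9.81 = 208 N down at 2.82 m → arm 2.82 m, τ = 208 × 2.82 = 586.6 N·m counterclockwise.
Net moment of the loads = 1560 N·m counterclockwise.
The upward force F acts at the left end, arm 3.67 m, giving F × 3.67 clockwise.
Setting net torque to zero: F × 3.67 = 1560 → F = 1560 / 3.67 = 425 N.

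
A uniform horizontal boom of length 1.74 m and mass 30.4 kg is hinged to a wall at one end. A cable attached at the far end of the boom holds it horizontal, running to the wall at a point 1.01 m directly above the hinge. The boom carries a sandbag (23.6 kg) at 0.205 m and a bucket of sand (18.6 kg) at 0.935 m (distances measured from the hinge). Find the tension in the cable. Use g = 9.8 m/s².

Take moments about the hinge.
Beam weight: 30.4 × 9.8 = 297.9 N down at 0.87 m → arm 0.87 m, τ = 297.9 × 0.87 = 259.2 N·m clockwise.
Sandbag: 23.6 × 9.8 = 231.3 N down at 0.205 m → arm 0.205 m, τ = 231.3 × 0.205 = 47.42 N·m clockwise.
Bucket of sand: 18.6 × 9.8 = 182.3 N down at 0.935 m → arm 0.935 m, τ = 182.3 × 0.935 = 170.5 N·m clockwise.
Total clockwise load moment = 477.1 N·m.
The cable tension T acts at 1.74 m; only its component perpendicular to the boom, T sinθ, produces torque. sinθ = h/√(h²+d²) = 1.01/√(1.01²+1.74²) = 0.502.
For rotational equilibrium, T × 1.74 × 0.502 = 477.1, so T = 477.1 / 0.8735 = 546 N.

T ≈ 546 N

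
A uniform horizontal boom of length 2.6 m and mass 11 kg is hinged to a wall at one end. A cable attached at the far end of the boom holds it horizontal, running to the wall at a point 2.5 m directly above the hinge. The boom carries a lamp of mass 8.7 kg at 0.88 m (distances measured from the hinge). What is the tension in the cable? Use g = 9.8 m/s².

T ≈ 119 N

Choose the hinge as the axis so the unknown hinge reaction has zero arm there.
Beam weight: 11 × 9.8 = 107.8 N down at 1.3 m → arm 1.3 m, τ = 107.8 × 1.3 = 140.1 N·m clockwise.
Lamp: 8.7 × 9.8 = 85.26 N down at 0.88 m → arm 0.88 m, τ = 85.26 × 0.88 = 75.03 N·m clockwise.
Total clockwise load moment = 215.1 N·m.
The cable tension T acts at 2.6 m; only its component perpendicular to the boom, T sinθ, produces torque. sinθ = h/√(h²+d²) = 2.5/√(2.5²+2.6²) = 0.6931.
For rotational equilibrium, T × 2.6 × 0.6931 = 215.1, so T = 215.1 / 1.802 = 119 N.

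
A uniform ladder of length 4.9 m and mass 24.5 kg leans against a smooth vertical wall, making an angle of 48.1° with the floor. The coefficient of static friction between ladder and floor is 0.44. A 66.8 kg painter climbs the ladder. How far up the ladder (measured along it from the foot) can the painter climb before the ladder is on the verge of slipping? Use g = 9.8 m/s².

Take moments about the foot of the ladder.
Ladder weight 24.5×9.8 = 240.1 N acts at 2.45 m along the ladder; its horizontal arm is 2.45·cos48.1° = 1.636 m → τ = 392.8 N·m clockwise.
Painter weight 66.8×9.8 = 654.6 N at distance d → arm d·cos48.1° → τ = 654.6·d·0.6678 clockwise.
Wall normal N at the top has arm L sinθ = 3.647 m counterclockwise, so Στ = 0 gives N·3.647 = 392.8 + 437.1·d.
ΣFy = 0 ⇒ N_floor = 894.7 N, so the maximum friction is μ_s·N_floor = 0.44×894.7 = 393.7 N. ΣFx = 0 ⇒ N_wall = f, so at the slipping point N = 393.7 N.
Substituting: 393.7×3.647 = 392.8 + 437.1·d ⇒ d = (1436 − 392.8) / 437.1 = 2.39 m.

d ≈ 2.39 m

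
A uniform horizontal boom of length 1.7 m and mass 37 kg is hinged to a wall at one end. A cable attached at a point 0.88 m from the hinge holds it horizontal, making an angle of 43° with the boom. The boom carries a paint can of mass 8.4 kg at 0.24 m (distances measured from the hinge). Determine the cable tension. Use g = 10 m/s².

T ≈ 558 N

Choose the hinge as the axis so the unknown hinge reaction has zero arm there.
Beam weight: 37 × 10 = 370 N down at 0.85 m → arm 0.85 m, τ = 370 × 0.85 = 314.5 N·m clockwise.
Paint can: 8.4 × 10 = 84 N down at 0.24 m → arm 0.24 m, τ = 84 × 0.24 = 20.16 N·m clockwise.
Total clockwise load moment = 334.7 N·m.
The cable tension T acts at 0.88 m; only its component perpendicular to the boom, T sinθ, produces torque. sin 43° = 0.682.
Στ = 0 ⇒ T × 0.88 × 0.682 = 334.7 ⇒ T = 334.7 / 0.6002 = 558 N.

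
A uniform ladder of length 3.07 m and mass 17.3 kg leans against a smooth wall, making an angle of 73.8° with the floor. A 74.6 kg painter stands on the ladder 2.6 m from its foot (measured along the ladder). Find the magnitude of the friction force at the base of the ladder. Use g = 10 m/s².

f ≈ 209 N

Sum moments about the foot of the ladder (the floor normal and friction both act there and drop out).
Ladder weight 17.3×10 = 173 N acts at 1.535 m along the ladder; its horizontal arm is 1.535·cos73.8° = 0.4283 m → τ = 74.1 N·m clockwise.
Painter: 74.6×10 = 746 N at 2.6 m → arm 0.7254 m → τ = 541.1 N·m clockwise.
Wall normal N acts horizontally at the top; its moment arm is the height L sinθ = 3.07·sin73.8° = 2.948 m, counterclockwise.
Balancing moments: N × 2.948 = 615.2, giving N = 209 N.
ΣFx = 0: friction at the foot balances the wall's push, so f = N_wall = 209 N.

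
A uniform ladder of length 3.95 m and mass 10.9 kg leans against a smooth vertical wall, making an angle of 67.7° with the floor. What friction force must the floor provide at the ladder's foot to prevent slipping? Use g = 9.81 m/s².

f ≈ 21.9 N

Taking torques about the foot of the ladder:
Ladder weight 10.9×9.81 = 106.9 N acts at 1.975 m along the ladder; its horizontal arm is 1.975·cos67.7° = 0.7494 m → τ = 80.11 N·m clockwise.
Wall normal N acts horizontally at the top; its moment arm is the height L sinθ = 3.95·sin67.7° = 3.655 m, counterclockwise.
Balancing moments: N × 3.655 = 80.11, giving N = 21.9 N.
ΣFx = 0: friction at the foot balances the wall's push, so f = N_wall = 21.9 N.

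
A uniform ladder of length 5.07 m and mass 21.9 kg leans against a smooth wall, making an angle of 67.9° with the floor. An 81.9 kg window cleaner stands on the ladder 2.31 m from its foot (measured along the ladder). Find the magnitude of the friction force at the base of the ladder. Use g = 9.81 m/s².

Sum moments about the foot of the ladder (the floor normal and friction both act there and drop out).
Ladder weight 21.9×9.81 = 214.8 N acts at 2.535 m along the ladder; its horizontal arm is 2.535·cos67.9° = 0.9537 m → τ = 204.9 N·m clockwise.
Window cleaner: 81.9×9.81 = 803.4 N at 2.31 m → arm 0.8691 m → τ = 698.2 N·m clockwise.
Wall normal N acts horizontally at the top; its moment arm is the height L sinθ = 5.07·sin67.9° = 4.698 m, counterclockwise.
Balancing moments: N × 4.698 = 903.1, giving N = 192 N.
ΣFx = 0: friction at the foot balances the wall's push, so f = N_wall = 192 N.

f ≈ 192 N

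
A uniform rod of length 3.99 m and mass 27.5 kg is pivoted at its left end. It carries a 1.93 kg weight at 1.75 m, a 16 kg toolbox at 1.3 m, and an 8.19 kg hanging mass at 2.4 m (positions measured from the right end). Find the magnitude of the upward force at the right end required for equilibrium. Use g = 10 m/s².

Choose the left end as the axis so the unknown pivot reaction has zero arm there.
Beam weight: 27.5 × 10 = 275 N down at 1.995 m → arm 1.995 m, τ = 275 × 1.995 = 548.6 N·m clockwise.
Weight: 1.93 × 10 = 19.3 N down at 1.75 m → arm 2.24 m, τ = 19.3 × 2.24 = 43.23 N·m clockwise.
Toolbox: 16 × 10 = 160 N down at 1.3 m → arm 2.69 m, τ = 160 × 2.69 = 430.4 N·m clockwise.
Hanging mass: 8.19 × 10 = 81.9 N down at 2.4 m → arm 1.59 m, τ = 81.9 × 1.59 = 130.2 N·m clockwise.
Net moment of the loads = 1152 N·m clockwise.
The upward force F acts at the right end, arm 3.99 m, giving F × 3.99 counterclockwise.
For rotational equilibrium, F × 3.99 = 1152, so F = 1152 / 3.99 = 289 N.

F ≈ 289 N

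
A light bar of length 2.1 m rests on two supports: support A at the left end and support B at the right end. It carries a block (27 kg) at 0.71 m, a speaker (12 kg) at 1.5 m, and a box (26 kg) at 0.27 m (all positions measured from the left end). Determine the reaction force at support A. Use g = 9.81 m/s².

About support B:
Block: 27 × 9.81 = 264.9 N down at 0.71 m → arm 1.39 m, τ = 264.9 × 1.39 = 368.2 N·m counterclockwise.
Speaker: 12 × 9.81 = 117.7 N down at 1.5 m → arm 0.6 m, τ = 117.7 × 0.6 = 70.62 N·m counterclockwise.
Box: 26 × 9.81 = 255.1 N down at 0.27 m → arm 1.83 m, τ = 255.1 × 1.83 = 466.8 N·m counterclockwise.
Net load moment about support B = 905.6 N·m counterclockwise.
Reaction R at support A is upward at 0 m, arm 2.1 m → moment R × 2.1 clockwise.
Balancing moments: R × 2.1 = 905.6, giving R = 431 N.

R_A ≈ 431 N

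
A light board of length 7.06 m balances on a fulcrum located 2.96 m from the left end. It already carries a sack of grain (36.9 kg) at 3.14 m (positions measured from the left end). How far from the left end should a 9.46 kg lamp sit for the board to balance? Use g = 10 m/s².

x ≈ 2.26 m from the left end

Choose the fulcrum (at 2.96 m from the left end) as the axis so the support reaction has zero arm there.
Sack of grain: 36.9 × 10 = 369 N down at 3.14 m → arm 0.18 m, τ = 369 × 0.18 = 66.42 N·m clockwise.
Net moment of existing loads = 66.42 N·m clockwise.
The lamp weighs 9.46 × 10 = 94.6 N and must supply an equal counterclockwise moment, so its lever arm about the fulcrum is 66.42 / 94.6 = 0.702 m.
That puts it at 2.96 − 0.702 = 2.26 m from the left end.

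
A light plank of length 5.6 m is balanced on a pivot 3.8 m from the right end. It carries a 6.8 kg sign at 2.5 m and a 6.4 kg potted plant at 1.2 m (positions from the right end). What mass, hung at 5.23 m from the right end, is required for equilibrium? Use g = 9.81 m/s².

m ≈ 17.8 kg

Take moments about the pivot (at 3.8 m from the right end).
Sign: 6.8 × 9.81 = 66.71 N down at 2.5 m → arm 1.3 m, τ = 66.71 × 1.3 = 86.72 N·m clockwise.
Potted plant: 6.4 × 9.81 = 62.78 N down at 1.2 m → arm 2.6 m, τ = 62.78 × 2.6 = 163.2 N·m clockwise.
Net moment of known loads = 249.9 N·m clockwise.
An unknown mass m at 5.23 m has arm 1.43 m; its moment is m·g·1.43 counterclockwise.
Balancing moments: m × 9.81 × 1.43 = 249.9, giving m = 249.9 / (9.81 × 1.43) = 17.8 kg.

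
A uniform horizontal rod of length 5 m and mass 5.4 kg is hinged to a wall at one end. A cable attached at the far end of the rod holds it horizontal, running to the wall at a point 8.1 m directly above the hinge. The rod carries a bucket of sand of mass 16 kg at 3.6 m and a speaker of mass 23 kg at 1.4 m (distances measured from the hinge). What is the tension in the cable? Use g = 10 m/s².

Take moments about the hinge.
Beam weight: 5.4 × 10 = 54 N down at 2.5 m → arm 2.5 m, τ = 54 × 2.5 = 135 N·m clockwise.
Bucket of sand: 16 × 10 = 160 N down at 3.6 m → arm 3.6 m, τ = 160 × 3.6 = 576 N·m clockwise.
Speaker: 23 × 10 = 230 N down at 1.4 m → arm 1.4 m, τ = 230 × 1.4 = 322 N·m clockwise.
Total clockwise load moment = 1033 N·m.
The cable tension T acts at 5 m; only its component perpendicular to the rod, T sinθ, produces torque. sinθ = h/√(h²+d²) = 8.1/√(8.1²+5²) = 0.8509.
Setting net torque to zero: T × 5 × 0.8509 = 1033 → T = 1033 / 4.255 = 243 N.

T ≈ 243 N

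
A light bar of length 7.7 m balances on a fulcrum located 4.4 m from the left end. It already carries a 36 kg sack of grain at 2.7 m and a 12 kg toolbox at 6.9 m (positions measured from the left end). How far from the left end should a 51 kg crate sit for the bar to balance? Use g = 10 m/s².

x ≈ 5.01 m from the left end

Take moments about the fulcrum (at 4.4 m from the left end).
Sack of grain: 36 × 10 = 360 N down at 2.7 m → arm 1.7 m, τ = 360 × 1.7 = 612 N·m counterclockwise.
Toolbox: 12 × 10 = 120 N down at 6.9 m → arm 2.5 m, τ = 120 × 2.5 = 300 N·m clockwise.
Net moment of existing loads = 312 N·m counterclockwise.
The crate weighs 51 × 10 = 510 N and must supply an equal clockwise moment, so its lever arm about the fulcrum is 312 / 510 = 0.612 m.
That puts it at 4.4 + 0.612 = 5.01 m from the left end.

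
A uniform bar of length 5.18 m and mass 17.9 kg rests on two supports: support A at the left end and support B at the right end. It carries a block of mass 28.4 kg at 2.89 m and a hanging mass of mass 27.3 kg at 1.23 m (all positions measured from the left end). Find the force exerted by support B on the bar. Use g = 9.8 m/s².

Taking torques about support A:
Beam weight: 17.9 × 9.8 = 175.4 N down at 2.59 m → arm 2.59 m, τ = 175.4 × 2.59 = 454.3 N·m clockwise.
Block: 28.4 × 9.8 = 278.3 N down at 2.89 m → arm 2.89 m, τ = 278.3 × 2.89 = 804.3 N·m clockwise.
Hanging mass: 27.3 × 9.8 = 267.5 N down at 1.23 m → arm 1.23 m, τ = 267.5 × 1.23 = 329 N·m clockwise.
Net load moment about support A = 1588 N·m clockwise.
Reaction R at support B is upward at 5.18 m, arm 5.18 m → moment R × 5.18 counterclockwise.
Setting net torque to zero: R × 5.18 = 1588 → R = 307 N.

R_B ≈ 307 N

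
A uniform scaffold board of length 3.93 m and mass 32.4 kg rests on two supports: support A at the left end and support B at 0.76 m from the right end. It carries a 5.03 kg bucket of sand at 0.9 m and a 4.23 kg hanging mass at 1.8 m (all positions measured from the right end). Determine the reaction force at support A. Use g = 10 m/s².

R_A ≈ 139 N

Choose support B as the axis so its reaction then has zero moment arm.
Beam weight: 32.4 × 10 = 324 N down at 1.965 m → arm 1.205 m, τ = 324 × 1.205 = 390.4 N·m counterclockwise.
Bucket of sand: 5.03 × 10 = 50.3 N down at 0.9 m → arm 0.14 m, τ = 50.3 × 0.14 = 7.042 N·m counterclockwise.
Hanging mass: 4.23 × 10 = 42.3 N down at 1.8 m → arm 1.04 m, τ = 42.3 × 1.04 = 43.99 N·m counterclockwise.
Net load moment about support B = 441.4 N·m counterclockwise.
Reaction R at support A is upward at 3.93 m, arm 3.17 m → moment R × 3.17 clockwise.
For rotational equilibrium, R × 3.17 = 441.4, so R = 139 N.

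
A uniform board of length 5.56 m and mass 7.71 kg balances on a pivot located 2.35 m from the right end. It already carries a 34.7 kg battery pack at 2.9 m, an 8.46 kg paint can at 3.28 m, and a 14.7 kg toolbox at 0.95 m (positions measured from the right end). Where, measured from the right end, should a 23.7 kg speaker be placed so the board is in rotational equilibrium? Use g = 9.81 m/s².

x ≈ 1.94 m from the right end

Sum moments about the pivot (at 2.35 m from the right end) (the support reaction has zero arm there).
Beam weight: 7.71 × 9.81 = 75.64 N down at 2.78 m → arm 0.43 m, τ = 75.64 × 0.43 = 32.53 N·m counterclockwise.
Battery pack: 34.7 × 9.81 = 340.4 N down at 2.9 m → arm 0.55 m, τ = 340.4 × 0.55 = 187.2 N·m counterclockwise.
Paint can: 8.46 × 9.81 = 82.99 N down at 3.28 m → arm 0.93 m, τ = 82.99 × 0.93 = 77.18 N·m counterclockwise.
Toolbox: 14.7 × 9.81 = 144.2 N down at 0.95 m → arm 1.4 m, τ = 144.2 × 1.4 = 201.9 N·m clockwise.
Net moment of existing loads = 95.01 N·m counterclockwise.
The speaker weighs 23.7 × 9.81 = 232.5 N and must supply an equal clockwise moment, so its lever arm about the pivot is 95.01 / 232.5 = 0.409 m.
That puts it at 2.35 − 0.409 = 1.94 m from the right end.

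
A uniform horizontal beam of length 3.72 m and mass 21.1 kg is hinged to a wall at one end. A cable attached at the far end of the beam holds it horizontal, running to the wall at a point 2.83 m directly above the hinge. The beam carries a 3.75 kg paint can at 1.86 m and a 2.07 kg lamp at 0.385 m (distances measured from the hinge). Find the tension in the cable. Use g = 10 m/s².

About the hinge:
Beam weight: 21.1 × 10 = 211 N down at 1.86 m → arm 1.86 m, τ = 211 × 1.86 = 392.5 N·m clockwise.
Paint can: 3.75 × 10 = 37.5 N down at 1.86 m → arm 1.86 m, τ = 37.5 × 1.86 = 69.75 N·m clockwise.
Lamp: 2.07 × 10 = 20.7 N down at 0.385 m → arm 0.385 m, τ = 20.7 × 0.385 = 7.97 N·m clockwise.
Total clockwise load moment = 470.2 N·m.
The cable tension T acts at 3.72 m; only its component perpendicular to the beam, T sinθ, produces torque. sinθ = h/√(h²+d²) = 2.83/√(2.83²+3.72²) = 0.6055.
Setting net torque to zero: T × 3.72 × 0.6055 = 470.2 → T = 470.2 / 2.252 = 209 N.

T ≈ 209 N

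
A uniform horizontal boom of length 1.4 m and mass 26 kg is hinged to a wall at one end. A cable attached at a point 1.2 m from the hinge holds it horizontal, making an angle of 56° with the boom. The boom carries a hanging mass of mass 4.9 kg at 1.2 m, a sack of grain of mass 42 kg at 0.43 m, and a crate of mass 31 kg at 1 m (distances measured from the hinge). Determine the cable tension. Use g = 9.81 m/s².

T ≈ 721 N

Taking torques about the hinge:
Beam weight: 26 × 9.81 = 255.1 N down at 0.7 m → arm 0.7 m, τ = 255.1 × 0.7 = 178.6 N·m clockwise.
Hanging mass: 4.9 × 9.81 = 48.07 N down at 1.2 m → arm 1.2 m, τ = 48.07 × 1.2 = 57.68 N·m clockwise.
Sack of grain: 42 × 9.81 = 412 N down at 0.43 m → arm 0.43 m, τ = 412 × 0.43 = 177.2 N·m clockwise.
Crate: 31 × 9.81 = 304.1 N down at 1 m → arm 1 m, τ = 304.1 × 1 = 304.1 N·m clockwise.
Total clockwise load moment = 717.6 N·m.
The cable tension T acts at 1.2 m; only its component perpendicular to the boom, T sinθ, produces torque. sin 56° = 0.829.
Balancing moments: T × 1.2 × 0.829 = 717.6, giving T = 717.6 / 0.9948 = 721 N.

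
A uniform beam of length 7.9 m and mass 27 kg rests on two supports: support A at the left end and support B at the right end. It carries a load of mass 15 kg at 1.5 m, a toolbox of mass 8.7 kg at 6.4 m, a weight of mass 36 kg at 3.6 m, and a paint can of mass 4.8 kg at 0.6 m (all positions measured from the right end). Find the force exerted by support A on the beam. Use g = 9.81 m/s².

About support B:
Beam weight: 27 × 9.81 = 264.9 N down at 3.95 m → arm 3.95 m, τ = 264.9 × 3.95 = 1046 N·m counterclockwise.
Load: 15 × 9.81 = 147.2 N down at 1.5 m → arm 1.5 m, τ = 147.2 × 1.5 = 220.8 N·m counterclockwise.
Toolbox: 8.7 × 9.81 = 85.35 N down at 6.4 m → arm 6.4 m, τ = 85.35 × 6.4 = 546.2 N·m counterclockwise.
Weight: 36 × 9.81 = 353.2 N down at 3.6 m → arm 3.6 m, τ = 353.2 × 3.6 = 1272 N·m counterclockwise.
Paint can: 4.8 × 9.81 = 47.09 N down at 0.6 m → arm 0.6 m, τ = 47.09 × 0.6 = 28.25 N·m counterclockwise.
Net load moment about support B = 3113 N·m counterclockwise.
Reaction R at support A is upward at 7.9 m, arm 7.9 m → moment R × 7.9 clockwise.
For rotational equilibrium, R × 7.9 = 3113, so R = 394 N.

R_A ≈ 394 N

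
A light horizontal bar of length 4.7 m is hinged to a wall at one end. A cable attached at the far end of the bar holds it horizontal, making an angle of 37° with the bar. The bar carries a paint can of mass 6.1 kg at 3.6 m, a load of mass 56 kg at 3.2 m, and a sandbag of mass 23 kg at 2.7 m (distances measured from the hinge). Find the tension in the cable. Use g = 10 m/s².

Take moments about the hinge.
Paint can: 6.1 × 10 = 61 N down at 3.6 m → arm 3.6 m, τ = 61 × 3.6 = 219.6 N·m clockwise.
Load: 56 × 10 = 560 N down at 3.2 m → arm 3.2 m, τ = 560 × 3.2 = 1792 N·m clockwise.
Sandbag: 23 × 10 = 230 N down at 2.7 m → arm 2.7 m, τ = 230 × 2.7 = 621 N·m clockwise.
Total clockwise load moment = 2633 N·m.
The cable tension T acts at 4.7 m; only its component perpendicular to the bar, T sinθ, produces torque. sin 37° = 0.6018.
Στ = 0 ⇒ T × 4.7 × 0.6018 = 2633 ⇒ T = 2633 / 2.828 = 931 N.

T ≈ 931 N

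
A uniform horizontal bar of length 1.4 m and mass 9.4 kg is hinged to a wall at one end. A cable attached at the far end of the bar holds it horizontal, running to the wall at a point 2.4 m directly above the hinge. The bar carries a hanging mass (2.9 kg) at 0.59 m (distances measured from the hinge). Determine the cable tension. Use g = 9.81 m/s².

Take moments about the hinge.
Beam weight: 9.4 × 9.81 = 92.21 N down at 0.7 m → arm 0.7 m, τ = 92.21 × 0.7 = 64.55 N·m clockwise.
Hanging mass: 2.9 × 9.81 = 28.45 N down at 0.59 m → arm 0.59 m, τ = 28.45 × 0.59 = 16.79 N·m clockwise.
Total clockwise load moment = 81.34 N·m.
The cable tension T acts at 1.4 m; only its component perpendicular to the bar, T sinθ, produces torque. sinθ = h/√(h²+d²) = 2.4/√(2.4²+1.4²) = 0.8638.
Setting net torque to zero: T × 1.4 × 0.8638 = 81.34 → T = 81.34 / 1.209 = 67.3 N.

T ≈ 67.3 N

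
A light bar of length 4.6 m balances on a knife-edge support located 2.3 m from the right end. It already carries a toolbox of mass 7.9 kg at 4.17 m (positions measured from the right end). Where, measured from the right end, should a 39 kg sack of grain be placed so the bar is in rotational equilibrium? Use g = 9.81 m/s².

x ≈ 1.92 m from the right end

About the knife-edge support (at 2.3 m from the right end):
Toolbox: 7.9 × 9.81 = 77.5 N down at 4.17 m → arm 1.87 m, τ = 77.5 × 1.87 = 144.9 N·m counterclockwise.
Net moment of existing loads = 144.9 N·m counterclockwise.
The sack of grain weighs 39 × 9.81 = 382.6 N and must supply an equal clockwise moment, so its lever arm about the knife-edge support is 144.9 / 382.6 = 0.379 m.
That puts it at 2.3 − 0.379 = 1.92 m from the right end.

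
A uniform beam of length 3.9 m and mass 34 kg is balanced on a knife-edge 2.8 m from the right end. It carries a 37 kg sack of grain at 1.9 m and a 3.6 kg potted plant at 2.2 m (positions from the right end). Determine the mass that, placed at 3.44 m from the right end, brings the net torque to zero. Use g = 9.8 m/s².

Sum moments about the knife-edge (at 2.8 m from the right end) (the support reaction has zero arm there).
Beam weight: 34 × 9.8 = 333.2 N down at 1.95 m → arm 0.85 m, τ = 333.2 × 0.85 = 283.2 N·m clockwise.
Sack of grain: 37 × 9.8 = 362.6 N down at 1.9 m → arm 0.9 m, τ = 362.6 × 0.9 = 326.3 N·m clockwise.
Potted plant: 3.6 × 9.8 = 35.28 N down at 2.2 m → arm 0.6 m, τ = 35.28 × 0.6 = 21.17 N·m clockwise.
Net moment of known loads = 630.7 N·m clockwise.
An unknown mass m at 3.44 m has arm 0.64 m; its moment is m·g·0.64 counterclockwise.
Balancing moments: m × 9.8 × 0.64 = 630.7, giving m = 630.7 / (9.8 × 0.64) = 101 kg.

m ≈ 101 kg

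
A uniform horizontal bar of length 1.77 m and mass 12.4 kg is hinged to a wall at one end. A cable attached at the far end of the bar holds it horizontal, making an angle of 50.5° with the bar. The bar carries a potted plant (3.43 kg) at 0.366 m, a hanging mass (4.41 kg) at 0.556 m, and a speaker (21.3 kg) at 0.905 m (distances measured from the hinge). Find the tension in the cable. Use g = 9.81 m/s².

T ≈ 244 N

Choose the hinge as the axis so the unknown hinge reaction has zero arm there.
Beam weight: 12.4 × 9.81 = 121.6 N down at 0.885 m → arm 0.885 m, τ = 121.6 × 0.885 = 107.6 N·m clockwise.
Potted plant: 3.43 × 9.81 = 33.65 N down at 0.366 m → arm 0.366 m, τ = 33.65 × 0.366 = 12.32 N·m clockwise.
Hanging mass: 4.41 × 9.81 = 43.26 N down at 0.556 m → arm 0.556 m, τ = 43.26 × 0.556 = 24.05 N·m clockwise.
Speaker: 21.3 × 9.81 = 209 N down at 0.905 m → arm 0.905 m, τ = 209 × 0.905 = 189.1 N·m clockwise.
Total clockwise load moment = 333.1 N·m.
The cable tension T acts at 1.77 m; only its component perpendicular to the bar, T sinθ, produces torque. sin 50.5° = 0.7716.
Balancing moments: T × 1.77 × 0.7716 = 333.1, giving T = 333.1 / 1.366 = 244 N.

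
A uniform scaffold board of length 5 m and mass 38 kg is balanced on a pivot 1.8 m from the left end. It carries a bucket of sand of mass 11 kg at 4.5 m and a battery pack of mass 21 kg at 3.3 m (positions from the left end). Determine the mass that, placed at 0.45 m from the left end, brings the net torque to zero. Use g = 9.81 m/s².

m ≈ 65 kg

Sum moments about the pivot (at 1.8 m from the left end) (the support reaction has zero arm there).
Beam weight: 38 × 9.81 = 372.8 N down at 2.5 m → arm 0.7 m, τ = 372.8 × 0.7 = 261 N·m clockwise.
Bucket of sand: 11 × 9.81 = 107.9 N down at 4.5 m → arm 2.7 m, τ = 107.9 × 2.7 = 291.3 N·m clockwise.
Battery pack: 21 × 9.81 = 206 N down at 3.3 m → arm 1.5 m, τ = 206 × 1.5 = 309 N·m clockwise.
Net moment of known loads = 861.3 N·m clockwise.
An unknown mass m at 0.45 m has arm 1.35 m; its moment is m·g·1.35 counterclockwise.
Balancing moments: m × 9.81 × 1.35 = 861.3, giving m = 861.3 / (9.81 × 1.35) = 65 kg.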